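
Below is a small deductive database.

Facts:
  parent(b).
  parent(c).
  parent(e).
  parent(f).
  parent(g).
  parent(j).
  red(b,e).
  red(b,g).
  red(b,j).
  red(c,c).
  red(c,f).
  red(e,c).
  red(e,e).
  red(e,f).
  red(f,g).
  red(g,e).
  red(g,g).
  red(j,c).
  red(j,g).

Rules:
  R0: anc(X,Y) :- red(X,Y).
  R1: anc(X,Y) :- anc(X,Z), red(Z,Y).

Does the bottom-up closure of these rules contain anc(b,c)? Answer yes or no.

round 1: derive anc(b,e) via R0 from red(b,e)
round 1: derive anc(b,g) via R0 from red(b,g)
round 1: derive anc(b,j) via R0 from red(b,j)
round 1: derive anc(c,c) via R0 from red(c,c)
round 1: derive anc(c,f) via R0 from red(c,f)
round 1: derive anc(e,c) via R0 from red(e,c)
round 1: derive anc(e,e) via R0 from red(e,e)
round 1: derive anc(e,f) via R0 from red(e,f)
round 1: derive anc(f,g) via R0 from red(f,g)
round 1: derive anc(g,e) via R0 from red(g,e)
round 1: derive anc(g,g) via R0 from red(g,g)
round 1: derive anc(j,c) via R0 from red(j,c)
round 1: derive anc(j,g) via R0 from red(j,g)
round 2: derive anc(b,c) via R1 from anc(b,e), red(e,c)
round 2: derive anc(b,f) via R1 from anc(b,e), red(e,f)
round 2: derive anc(c,g) via R1 from anc(c,f), red(f,g)
round 2: derive anc(e,g) via R1 from anc(e,f), red(f,g)
round 2: derive anc(f,e) via R1 from anc(f,g), red(g,e)
round 2: derive anc(g,c) via R1 from anc(g,e), red(e,c)
round 2: derive anc(g,f) via R1 from anc(g,e), red(e,f)
round 2: derive anc(j,e) via R1 from anc(j,g), red(g,e)
round 2: derive anc(j,f) via R1 from anc(j,c), red(c,f)
round 3: derive anc(c,e) via R1 from anc(c,g), red(g,e)
round 3: derive anc(f,c) via R1 from anc(f,e), red(e,c)
round 3: derive anc(f,f) via R1 from anc(f,e), red(e,f)

yes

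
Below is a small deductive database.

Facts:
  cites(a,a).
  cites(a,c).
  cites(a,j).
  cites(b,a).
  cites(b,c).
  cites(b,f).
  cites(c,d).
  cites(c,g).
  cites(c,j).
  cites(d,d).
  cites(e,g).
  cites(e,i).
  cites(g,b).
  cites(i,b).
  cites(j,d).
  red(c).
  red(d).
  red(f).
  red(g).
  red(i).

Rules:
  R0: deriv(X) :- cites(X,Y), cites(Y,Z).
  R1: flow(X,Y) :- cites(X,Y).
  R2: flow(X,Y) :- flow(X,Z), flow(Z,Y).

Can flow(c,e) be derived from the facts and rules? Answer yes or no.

round 1: derive flow(a,a) via R1 from cites(a,a)
round 1: derive flow(a,c) via R1 from cites(a,c)
round 1: derive flow(a,j) via R1 from cites(a,j)
round 1: derive flow(b,a) via R1 from cites(b,a)
round 1: derive flow(b,c) via R1 from cites(b,c)
round 1: derive flow(b,f) via R1 from cites(b,f)
round 1: derive flow(c,d) via R1 from cites(c,d)
round 1: derive flow(c,g) via R1 from cites(c,g)
round 1: derive flow(c,j) via R1 from cites(c,j)
round 1: derive flow(d,d) via R1 from cites(d,d)
round 1: derive flow(e,g) via R1 from cites(e,g)
round 1: derive flow(e,i) via R1 from cites(e,i)
round 1: derive flow(g,b) via R1 from cites(g,b)
round 1: derive flow(i,b) via R1 from cites(i,b)
round 1: derive flow(j,d) via R1 from cites(j,d)
round 2: derive flow(a,d) via R2 from flow(a,c), flow(c,d)
round 2: derive flow(a,g) via R2 from flow(a,c), flow(c,g)
round 2: derive flow(b,d) via R2 from flow(b,c), flow(c,d)
round 2: derive flow(b,g) via R2 from flow(b,c), flow(c,g)
round 2: derive flow(b,j) via R2 from flow(b,a), flow(a,j)
round 2: derive flow(c,b) via R2 from flow(c,g), flow(g,b)
round 2: derive flow(e,b) via R2 from flow(e,g), flow(g,b)
round 2: derive flow(g,a) via R2 from flow(g,b), flow(b,a)
round 2: derive flow(g,c) via R2 from flow(g,b), flow(b,c)
round 2: derive flow(g,f) via R2 from flow(g,b), flow(b,f)
round 2: derive flow(i,a) via R2 from flow(i,b), flow(b,a)
round 2: derive flow(i,c) via R2 from flow(i,b), flow(b,c)
round 2: derive flow(i,f) via R2 from flow(i,b), flow(b,f)
round 3: derive flow(a,b) via R2 from flow(a,c), flow(c,b)
round 3: derive flow(a,f) via R2 from flow(a,g), flow(g,f)
round 3: derive flow(b,b) via R2 from flow(b,c), flow(c,b)
round 3: derive flow(c,a) via R2 from flow(c,b), flow(b,a)
round 3: derive flow(c,c) via R2 from flow(c,b), flow(b,c)
round 3: derive flow(c,f) via R2 from flow(c,b), flow(b,f)
round 3: derive flow(e,a) via R2 from flow(e,b), flow(b,a)
round 3: derive flow(e,c) via R2 from flow(e,b), flow(b,c)
round 3: derive flow(e,d) via R2 from flow(e,b), flow(b,d)
round 3: derive flow(e,f) via R2 from flow(e,b), flow(b,f)
round 3: derive flow(e,j) via R2 from flow(e,b), flow(b,j)
round 3: derive flow(g,d) via R2 from flow(g,a), flow(a,d)
round 3: derive flow(g,g) via R2 from flow(g,a), flow(a,g)
round 3: derive flow(g,j) via R2 from flow(g,a), flow(a,j)
round 3: derive flow(i,d) via R2 from flow(i,a), flow(a,d)
round 3: derive flow(i,g) via R2 from flow(i,a), flow(a,g)
round 3: derive flow(i,j) via R2 from flow(i,a), flow(a,j)

no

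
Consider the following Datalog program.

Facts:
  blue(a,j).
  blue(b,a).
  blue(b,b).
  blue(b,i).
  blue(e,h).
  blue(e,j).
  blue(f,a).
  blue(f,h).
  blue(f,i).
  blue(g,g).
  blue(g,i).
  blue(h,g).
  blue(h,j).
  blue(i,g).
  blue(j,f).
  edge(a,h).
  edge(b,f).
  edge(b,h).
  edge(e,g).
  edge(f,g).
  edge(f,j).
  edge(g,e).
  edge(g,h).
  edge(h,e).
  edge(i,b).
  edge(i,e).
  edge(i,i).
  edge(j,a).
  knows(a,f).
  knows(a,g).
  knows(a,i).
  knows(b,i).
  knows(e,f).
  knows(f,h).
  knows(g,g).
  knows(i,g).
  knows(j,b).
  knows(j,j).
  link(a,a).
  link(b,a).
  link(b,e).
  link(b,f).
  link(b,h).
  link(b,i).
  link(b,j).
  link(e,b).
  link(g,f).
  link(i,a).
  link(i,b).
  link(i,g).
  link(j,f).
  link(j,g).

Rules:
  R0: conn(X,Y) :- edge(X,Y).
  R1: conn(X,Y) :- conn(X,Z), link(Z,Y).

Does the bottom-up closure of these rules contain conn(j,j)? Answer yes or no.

round 1: derive conn(a,h) via R0 from edge(a,h)
round 1: derive conn(b,f) via R0 from edge(b,f)
round 1: derive conn(b,h) via R0 from edge(b,h)
round 1: derive conn(e,g) via R0 from edge(e,g)
round 1: derive conn(f,g) via R0 from edge(f,g)
round 1: derive conn(f,j) via R0 from edge(f,j)
round 1: derive conn(g,e) via R0 from edge(g,e)
round 1: derive conn(g,h) via R0 from edge(g,h)
round 1: derive conn(h,e) via R0 from edge(h,e)
round 1: derive conn(i,b) via R0 from edge(i,b)
round 1: derive conn(i,e) via R0 from edge(i,e)
round 1: derive conn(i,i) via R0 from edge(i,i)
round 1: derive conn(j,a) via R0 from edge(j,a)
round 2: derive conn(e,f) via R1 from conn(e,g), link(g,f)
round 2: derive conn(f,f) via R1 from conn(f,g), link(g,f)
round 2: derive conn(g,b) via R1 from conn(g,e), link(e,b)
round 2: derive conn(h,b) via R1 from conn(h,e), link(e,b)
round 2: derive conn(i,a) via R1 from conn(i,b), link(b,a)
round 2: derive conn(i,f) via R1 from conn(i,b), link(b,f)
round 2: derive conn(i,g) via R1 from conn(i,i), link(i,g)
round 2: derive conn(i,h) via R1 from conn(i,b), link(b,h)
round 2: derive conn(i,j) via R1 from conn(i,b), link(b,j)
round 3: derive conn(g,a) via R1 from conn(g,b), link(b,a)
round 3: derive conn(g,f) via R1 from conn(g,b), link(b,f)
round 3: derive conn(g,i) via R1 from conn(g,b), link(b,i)
round 3: derive conn(g,j) via R1 from conn(g,b), link(b,j)
round 3: derive conn(h,a) via R1 from conn(h,b), link(b,a)
round 3: derive conn(h,f) via R1 from conn(h,b), link(b,f)
round 3: derive conn(h,h) via R1 from conn(h,b), link(b,h)
round 3: derive conn(h,i) via R1 from conn(h,b), link(b,i)
round 3: derive conn(h,j) via R1 from conn(h,b), link(b,j)
round 4: derive conn(g,g) via R1 from conn(g,i), link(i,g)
round 4: derive conn(h,g) via R1 from conn(h,i), link(i,g)

no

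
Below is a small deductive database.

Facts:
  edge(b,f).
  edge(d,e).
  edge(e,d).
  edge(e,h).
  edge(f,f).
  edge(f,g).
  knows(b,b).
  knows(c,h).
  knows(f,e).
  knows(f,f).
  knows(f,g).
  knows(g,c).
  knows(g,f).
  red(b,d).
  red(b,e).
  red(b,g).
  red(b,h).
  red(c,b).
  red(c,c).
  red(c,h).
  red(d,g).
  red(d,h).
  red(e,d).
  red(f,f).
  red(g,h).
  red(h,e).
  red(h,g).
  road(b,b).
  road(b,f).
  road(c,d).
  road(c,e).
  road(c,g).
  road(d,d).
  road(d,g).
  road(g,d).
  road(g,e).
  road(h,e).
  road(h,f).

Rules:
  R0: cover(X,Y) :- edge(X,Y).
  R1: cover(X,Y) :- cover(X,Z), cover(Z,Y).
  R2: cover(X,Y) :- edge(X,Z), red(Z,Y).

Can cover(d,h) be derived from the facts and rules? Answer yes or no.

round 1: derive cover(b,f) via R0 from edge(b,f)
round 1: derive cover(d,e) via R0 from edge(d,e)
round 1: derive cover(e,d) via R0 from edge(e,d)
round 1: derive cover(e,h) via R0 from edge(e,h)
round 1: derive cover(f,f) via R0 from edge(f,f)
round 1: derive cover(f,g) via R0 from edge(f,g)
round 1: derive cover(d,d) via R2 from edge(d,e), red(e,d)
round 1: derive cover(e,e) via R2 from edge(e,h), red(h,e)
round 1: derive cover(e,g) via R2 from edge(e,d), red(d,g)
round 1: derive cover(f,h) via R2 from edge(f,g), red(g,h)
round 2: derive cover(b,g) via R1 from cover(b,f), cover(f,g)
round 2: derive cover(b,h) via R1 from cover(b,f), cover(f,h)
round 2: derive cover(d,g) via R1 from cover(d,e), cover(e,g)
round 2: derive cover(d,h) via R1 from cover(d,e), cover(e,h)

yes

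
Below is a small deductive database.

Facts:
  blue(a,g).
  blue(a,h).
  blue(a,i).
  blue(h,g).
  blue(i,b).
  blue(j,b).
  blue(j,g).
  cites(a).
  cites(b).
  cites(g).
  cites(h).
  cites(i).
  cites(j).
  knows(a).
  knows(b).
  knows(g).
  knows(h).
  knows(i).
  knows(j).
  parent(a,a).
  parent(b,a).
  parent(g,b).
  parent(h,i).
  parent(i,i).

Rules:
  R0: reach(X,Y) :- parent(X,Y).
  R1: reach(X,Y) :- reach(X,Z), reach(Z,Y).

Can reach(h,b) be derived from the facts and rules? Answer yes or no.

no

round 1: derive reach(a,a) via R0 from parent(a,a)
round 1: derive reach(b,a) via R0 from parent(b,a)
round 1: derive reach(g,b) via R0 from parent(g,b)
round 1: derive reach(h,i) via R0 from parent(h,i)
round 1: derive reach(i,i) via R0 from parent(i,i)
round 2: derive reach(g,a) via R1 from reach(g,b), reach(b,a)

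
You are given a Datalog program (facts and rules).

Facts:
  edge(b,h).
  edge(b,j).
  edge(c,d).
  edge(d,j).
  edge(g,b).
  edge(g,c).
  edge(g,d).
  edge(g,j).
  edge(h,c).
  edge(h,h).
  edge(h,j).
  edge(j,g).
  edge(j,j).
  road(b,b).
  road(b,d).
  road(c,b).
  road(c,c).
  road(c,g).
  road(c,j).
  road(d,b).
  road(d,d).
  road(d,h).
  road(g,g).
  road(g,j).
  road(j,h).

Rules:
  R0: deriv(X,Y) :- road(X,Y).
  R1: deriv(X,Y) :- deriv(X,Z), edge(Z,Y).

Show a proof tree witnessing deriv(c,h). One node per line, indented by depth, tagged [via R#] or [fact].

deriv(c,h)  [via R1]
  deriv(c,b)  [via R0]
    road(c,b)  [fact]
  edge(b,h)  [fact]

round 1: derive deriv(b,b) via R0 from road(b,b)
round 1: derive deriv(b,d) via R0 from road(b,d)
round 1: derive deriv(c,b) via R0 from road(c,b)
round 1: derive deriv(c,c) via R0 from road(c,c)
round 1: derive deriv(c,g) via R0 from road(c,g)
round 1: derive deriv(c,j) via R0 from road(c,j)
round 1: derive deriv(d,b) via R0 from road(d,b)
round 1: derive deriv(d,d) via R0 from road(d,d)
round 1: derive deriv(d,h) via R0 from road(d,h)
round 1: derive deriv(g,g) via R0 from road(g,g)
round 1: derive deriv(g,j) via R0 from road(g,j)
round 1: derive deriv(j,h) via R0 from road(j,h)
round 2: derive deriv(b,h) via R1 from deriv(b,b), edge(b,h)
round 2: derive deriv(b,j) via R1 from deriv(b,b), edge(b,j)
round 2: derive deriv(c,d) via R1 from deriv(c,c), edge(c,d)
round 2: derive deriv(c,h) via R1 from deriv(c,b), edge(b,h)
round 2: derive deriv(d,c) via R1 from deriv(d,h), edge(h,c)
round 2: derive deriv(d,j) via R1 from deriv(d,b), edge(b,j)
round 2: derive deriv(g,b) via R1 from deriv(g,g), edge(g,b)
round 2: derive deriv(g,c) via R1 from deriv(g,g), edge(g,c)
round 2: derive deriv(g,d) via R1 from deriv(g,g), edge(g,d)
round 2: derive deriv(j,c) via R1 from deriv(j,h), edge(h,c)
round 2: derive deriv(j,j) via R1 from deriv(j,h), edge(h,j)
round 3: derive deriv(b,c) via R1 from deriv(b,h), edge(h,c)
round 3: derive deriv(b,g) via R1 from deriv(b,j), edge(j,g)
round 3: derive deriv(d,g) via R1 from deriv(d,j), edge(j,g)
round 3: derive deriv(g,h) via R1 from deriv(g,b), edge(b,h)
round 3: derive deriv(j,d) via R1 from deriv(j,c), edge(c,d)
round 3: derive deriv(j,g) via R1 from deriv(j,j), edge(j,g)
round 4: derive deriv(j,b) via R1 from deriv(j,g), edge(g,b)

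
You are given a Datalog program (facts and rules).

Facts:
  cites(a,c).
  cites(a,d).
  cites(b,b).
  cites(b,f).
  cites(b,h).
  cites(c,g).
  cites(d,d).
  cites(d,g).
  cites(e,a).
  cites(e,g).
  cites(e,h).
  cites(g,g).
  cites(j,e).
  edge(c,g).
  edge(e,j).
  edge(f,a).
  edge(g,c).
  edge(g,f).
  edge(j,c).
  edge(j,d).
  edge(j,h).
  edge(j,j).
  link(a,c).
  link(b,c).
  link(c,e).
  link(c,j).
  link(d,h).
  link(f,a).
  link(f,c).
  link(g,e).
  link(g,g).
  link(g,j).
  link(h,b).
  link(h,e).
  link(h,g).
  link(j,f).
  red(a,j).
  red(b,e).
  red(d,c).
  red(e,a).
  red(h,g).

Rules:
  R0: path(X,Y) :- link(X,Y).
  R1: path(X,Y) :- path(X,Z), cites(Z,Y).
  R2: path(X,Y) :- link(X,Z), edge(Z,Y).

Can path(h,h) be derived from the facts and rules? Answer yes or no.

yes

round 1: derive path(a,c) via R0 from link(a,c)
round 1: derive path(b,c) via R0 from link(b,c)
round 1: derive path(c,e) via R0 from link(c,e)
round 1: derive path(c,j) via R0 from link(c,j)
round 1: derive path(d,h) via R0 from link(d,h)
round 1: derive path(f,a) via R0 from link(f,a)
round 1: derive path(f,c) via R0 from link(f,c)
round 1: derive path(g,e) via R0 from link(g,e)
round 1: derive path(g,g) via R0 from link(g,g)
round 1: derive path(g,j) via R0 from link(g,j)
round 1: derive path(h,b) via R0 from link(h,b)
round 1: derive path(h,e) via R0 from link(h,e)
round 1: derive path(h,g) via R0 from link(h,g)
round 1: derive path(j,f) via R0 from link(j,f)
round 1: derive path(a,g) via R2 from link(a,c), edge(c,g)
round 1: derive path(b,g) via R2 from link(b,c), edge(c,g)
round 1: derive path(c,c) via R2 from link(c,j), edge(j,c)
round 1: derive path(c,d) via R2 from link(c,j), edge(j,d)
round 1: derive path(c,h) via R2 from link(c,j), edge(j,h)
round 1: derive path(f,g) via R2 from link(f,c), edge(c,g)
round 1: derive path(g,c) via R2 from link(g,g), edge(g,c)
round 1: derive path(g,d) via R2 from link(g,j), edge(j,d)
round 1: derive path(g,f) via R2 from link(g,g), edge(g,f)
round 1: derive path(g,h) via R2 from link(g,j), edge(j,h)
round 1: derive path(h,c) via R2 from link(h,g), edge(g,c)
round 1: derive path(h,f) via R2 from link(h,g), edge(g,f)
round 1: derive path(h,j) via R2 from link(h,e), edge(e,j)
round 1: derive path(j,a) via R2 from link(j,f), edge(f,a)
round 2: derive path(c,a) via R1 from path(c,e), cites(e,a)
round 2: derive path(c,g) via R1 from path(c,c), cites(c,g)
round 2: derive path(f,d) via R1 from path(f,a), cites(a,d)
round 2: derive path(g,a) via R1 from path(g,e), cites(e,a)
round 2: derive path(h,a) via R1 from path(h,e), cites(e,a)
round 2: derive path(h,h) via R1 from path(h,b), cites(b,h)
round 2: derive path(j,c) via R1 from path(j,a), cites(a,c)
round 2: derive path(j,d) via R1 from path(j,a), cites(a,d)
round 3: derive path(h,d) via R1 from path(h,a), cites(a,d)
round 3: derive path(j,g) via R1 from path(j,c), cites(c,g)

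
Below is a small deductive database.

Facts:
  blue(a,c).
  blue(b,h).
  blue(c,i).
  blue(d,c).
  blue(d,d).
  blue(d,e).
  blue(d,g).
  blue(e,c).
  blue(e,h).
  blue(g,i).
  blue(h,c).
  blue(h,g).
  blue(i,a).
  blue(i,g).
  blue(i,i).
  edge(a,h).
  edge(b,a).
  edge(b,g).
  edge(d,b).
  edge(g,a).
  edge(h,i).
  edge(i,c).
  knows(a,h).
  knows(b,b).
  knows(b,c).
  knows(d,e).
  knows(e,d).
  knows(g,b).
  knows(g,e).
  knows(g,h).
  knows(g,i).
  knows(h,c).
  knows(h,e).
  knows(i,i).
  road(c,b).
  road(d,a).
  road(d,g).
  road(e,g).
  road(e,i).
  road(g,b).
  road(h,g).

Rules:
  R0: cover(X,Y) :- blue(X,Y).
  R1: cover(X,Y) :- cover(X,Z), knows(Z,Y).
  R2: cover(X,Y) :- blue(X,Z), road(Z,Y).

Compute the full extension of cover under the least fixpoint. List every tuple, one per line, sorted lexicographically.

round 1: derive cover(a,c) via R0 from blue(a,c)
round 1: derive cover(b,h) via R0 from blue(b,h)
round 1: derive cover(c,i) via R0 from blue(c,i)
round 1: derive cover(d,c) via R0 from blue(d,c)
round 1: derive cover(d,d) via R0 from blue(d,d)
round 1: derive cover(d,e) via R0 from blue(d,e)
round 1: derive cover(d,g) via R0 from blue(d,g)
round 1: derive cover(e,c) via R0 from blue(e,c)
round 1: derive cover(e,h) via R0 from blue(e,h)
round 1: derive cover(g,i) via R0 from blue(g,i)
round 1: derive cover(h,c) via R0 from blue(h,c)
round 1: derive cover(h,g) via R0 from blue(h,g)
round 1: derive cover(i,a) via R0 from blue(i,a)
round 1: derive cover(i,g) via R0 from blue(i,g)
round 1: derive cover(i,i) via R0 from blue(i,i)
round 1: derive cover(a,b) via R2 from blue(a,c), road(c,b)
round 1: derive cover(b,g) via R2 from blue(b,h), road(h,g)
round 1: derive cover(d,a) via R2 from blue(d,d), road(d,a)
round 1: derive cover(d,b) via R2 from blue(d,c), road(c,b)
round 1: derive cover(d,i) via R2 from blue(d,e), road(e,i)
round 1: derive cover(e,b) via R2 from blue(e,c), road(c,b)
round 1: derive cover(e,g) via R2 from blue(e,h), road(h,g)
round 1: derive cover(h,b) via R2 from blue(h,c), road(c,b)
round 1: derive cover(i,b) via R2 from blue(i,g), road(g,b)
round 2: derive cover(b,b) via R1 from cover(b,g), knows(g,b)
round 2: derive cover(b,c) via R1 from cover(b,h), knows(h,c)
round 2: derive cover(b,e) via R1 from cover(b,g), knows(g,e)
round 2: derive cover(b,i) via R1 from cover(b,g), knows(g,i)
round 2: derive cover(d,h) via R1 from cover(d,a), knows(a,h)
round 2: derive cover(e,e) via R1 from cover(e,g), knows(g,e)
round 2: derive cover(e,i) via R1 from cover(e,g), knows(g,i)
round 2: derive cover(h,e) via R1 from cover(h,g), knows(g,e)
round 2: derive cover(h,h) via R1 from cover(h,g), knows(g,h)
round 2: derive cover(h,i) via R1 from cover(h,g), knows(g,i)
round 2: derive cover(i,c) via R1 from cover(i,b), knows(b,c)
round 2: derive cover(i,e) via R1 from cover(i,g), knows(g,e)
round 2: derive cover(i,h) via R1 from cover(i,a), knows(a,h)
round 3: derive cover(b,d) via R1 from cover(b,e), knows(e,d)
round 3: derive cover(e,d) via R1 from cover(e,e), knows(e,d)
round 3: derive cover(h,d) via R1 from cover(h,e), knows(e,d)
round 3: derive cover(i,d) via R1 from cover(i,e), knows(e,d)

cover(a,b)
cover(a,c)
cover(b,b)
cover(b,c)
cover(b,d)
cover(b,e)
cover(b,g)
cover(b,h)
cover(b,i)
cover(c,i)
cover(d,a)
cover(d,b)
cover(d,c)
cover(d,d)
cover(d,e)
cover(d,g)
cover(d,h)
cover(d,i)
cover(e,b)
cover(e,c)
cover(e,d)
cover(e,e)
cover(e,g)
cover(e,h)
cover(e,i)
cover(g,i)
cover(h,b)
cover(h,c)
cover(h,d)
cover(h,e)
cover(h,g)
cover(h,h)
cover(h,i)
cover(i,a)
cover(i,b)
cover(i,c)
cover(i,d)
cover(i,e)
cover(i,g)
cover(i,h)
cover(i,i)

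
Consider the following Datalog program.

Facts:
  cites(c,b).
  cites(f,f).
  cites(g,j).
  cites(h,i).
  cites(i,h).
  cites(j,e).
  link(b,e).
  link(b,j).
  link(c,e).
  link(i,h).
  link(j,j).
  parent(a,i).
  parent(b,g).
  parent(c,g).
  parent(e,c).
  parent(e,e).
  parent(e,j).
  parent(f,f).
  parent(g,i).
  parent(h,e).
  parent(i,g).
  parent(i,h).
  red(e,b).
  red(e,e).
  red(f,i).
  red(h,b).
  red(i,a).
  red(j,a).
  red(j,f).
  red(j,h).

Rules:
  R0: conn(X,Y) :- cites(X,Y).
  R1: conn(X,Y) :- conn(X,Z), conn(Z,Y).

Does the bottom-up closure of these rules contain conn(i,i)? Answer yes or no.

round 1: derive conn(c,b) via R0 from cites(c,b)
round 1: derive conn(f,f) via R0 from cites(f,f)
round 1: derive conn(g,j) via R0 from cites(g,j)
round 1: derive conn(h,i) via R0 from cites(h,i)
round 1: derive conn(i,h) via R0 from cites(i,h)
round 1: derive conn(j,e) via R0 from cites(j,e)
round 2: derive conn(g,e) via R1 from conn(g,j), conn(j,e)
round 2: derive conn(h,h) via R1 from conn(h,i), conn(i,h)
round 2: derive conn(i,i) via R1 from conn(i,h), conn(h,i)

yes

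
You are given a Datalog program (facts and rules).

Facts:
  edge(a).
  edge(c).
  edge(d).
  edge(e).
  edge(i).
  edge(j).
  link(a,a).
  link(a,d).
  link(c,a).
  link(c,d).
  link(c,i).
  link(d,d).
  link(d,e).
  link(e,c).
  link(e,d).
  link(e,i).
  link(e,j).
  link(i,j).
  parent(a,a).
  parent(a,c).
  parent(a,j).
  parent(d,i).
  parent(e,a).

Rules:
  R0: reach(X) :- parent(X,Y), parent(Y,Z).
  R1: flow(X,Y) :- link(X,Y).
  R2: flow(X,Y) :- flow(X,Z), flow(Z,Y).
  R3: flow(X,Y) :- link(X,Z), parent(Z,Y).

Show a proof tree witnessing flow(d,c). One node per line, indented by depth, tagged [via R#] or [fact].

flow(d,c)  [via R2]
  flow(d,a)  [via R3]
    link(d,e)  [fact]
    parent(e,a)  [fact]
  flow(a,c)  [via R3]
    link(a,a)  [fact]
    parent(a,c)  [fact]

round 1: derive flow(a,a) via R1 from link(a,a)
round 1: derive flow(a,d) via R1 from link(a,d)
round 1: derive flow(c,a) via R1 from link(c,a)
round 1: derive flow(c,d) via R1 from link(c,d)
round 1: derive flow(c,i) via R1 from link(c,i)
round 1: derive flow(d,d) via R1 from link(d,d)
round 1: derive flow(d,e) via R1 from link(d,e)
round 1: derive flow(e,c) via R1 from link(e,c)
round 1: derive flow(e,d) via R1 from link(e,d)
round 1: derive flow(e,i) via R1 from link(e,i)
round 1: derive flow(e,j) via R1 from link(e,j)
round 1: derive flow(i,j) via R1 from link(i,j)
round 1: derive flow(a,c) via R3 from link(a,a), parent(a,c)
round 1: derive flow(a,i) via R3 from link(a,d), parent(d,i)
round 1: derive flow(a,j) via R3 from link(a,a), parent(a,j)
round 1: derive flow(c,c) via R3 from link(c,a), parent(a,c)
round 1: derive flow(c,j) via R3 from link(c,a), parent(a,j)
round 1: derive flow(d,a) via R3 from link(d,e), parent(e,a)
round 1: derive flow(d,i) via R3 from link(d,d), parent(d,i)
round 2: derive flow(a,e) via R2 from flow(a,d), flow(d,e)
round 2: derive flow(c,e) via R2 from flow(c,d), flow(d,e)
round 2: derive flow(d,c) via R2 from flow(d,a), flow(a,c)
round 2: derive flow(d,j) via R2 from flow(d,a), flow(a,j)
round 2: derive flow(e,a) via R2 from flow(e,c), flow(c,a)
round 2: derive flow(e,e) via R2 from flow(e,d), flow(d,e)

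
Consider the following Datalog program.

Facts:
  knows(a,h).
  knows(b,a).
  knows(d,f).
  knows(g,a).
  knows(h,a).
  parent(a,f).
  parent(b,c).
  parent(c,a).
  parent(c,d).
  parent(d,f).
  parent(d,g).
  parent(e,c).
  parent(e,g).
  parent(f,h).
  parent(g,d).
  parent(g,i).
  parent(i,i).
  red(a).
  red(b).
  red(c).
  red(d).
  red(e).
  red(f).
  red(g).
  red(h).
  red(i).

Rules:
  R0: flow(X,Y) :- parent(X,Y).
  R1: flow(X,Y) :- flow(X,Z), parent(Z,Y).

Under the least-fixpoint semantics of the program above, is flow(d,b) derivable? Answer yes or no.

round 1: derive flow(a,f) via R0 from parent(a,f)
round 1: derive flow(b,c) via R0 from parent(b,c)
round 1: derive flow(c,a) via R0 from parent(c,a)
round 1: derive flow(c,d) via R0 from parent(c,d)
round 1: derive flow(d,f) via R0 from parent(d,f)
round 1: derive flow(d,g) via R0 from parent(d,g)
round 1: derive flow(e,c) via R0 from parent(e,c)
round 1: derive flow(e,g) via R0 from parent(e,g)
round 1: derive flow(f,h) via R0 from parent(f,h)
round 1: derive flow(g,d) via R0 from parent(g,d)
round 1: derive flow(g,i) via R0 from parent(g,i)
round 1: derive flow(i,i) via R0 from parent(i,i)
round 2: derive flow(a,h) via R1 from flow(a,f), parent(f,h)
round 2: derive flow(b,a) via R1 from flow(b,c), parent(c,a)
round 2: derive flow(b,d) via R1 from flow(b,c), parent(c,d)
round 2: derive flow(c,f) via R1 from flow(c,a), parent(a,f)
round 2: derive flow(c,g) via R1 from flow(c,d), parent(d,g)
round 2: derive flow(d,d) via R1 from flow(d,g), parent(g,d)
round 2: derive flow(d,h) via R1 from flow(d,f), parent(f,h)
round 2: derive flow(d,i) via R1 from flow(d,g), parent(g,i)
round 2: derive flow(e,a) via R1 from flow(e,c), parent(c,a)
round 2: derive flow(e,d) via R1 from flow(e,c), parent(c,d)
round 2: derive flow(e,i) via R1 from flow(e,g), parent(g,i)
round 2: derive flow(g,f) via R1 from flow(g,d), parent(d,f)
round 2: derive flow(g,g) via R1 from flow(g,d), parent(d,g)
round 3: derive flow(b,f) via R1 from flow(b,a), parent(a,f)
round 3: derive flow(b,g) via R1 from flow(b,d), parent(d,g)
round 3: derive flow(c,h) via R1 from flow(c,f), parent(f,h)
round 3: derive flow(c,i) via R1 from flow(c,g), parent(g,i)
round 3: derive flow(e,f) via R1 from flow(e,a), parent(a,f)
round 3: derive flow(g,h) via R1 from flow(g,f), parent(f,h)
round 4: derive flow(b,h) via R1 from flow(b,f), parent(f,h)
round 4: derive flow(b,i) via R1 from flow(b,g), parent(g,i)
round 4: derive flow(e,h) via R1 from flow(e,f), parent(f,h)

no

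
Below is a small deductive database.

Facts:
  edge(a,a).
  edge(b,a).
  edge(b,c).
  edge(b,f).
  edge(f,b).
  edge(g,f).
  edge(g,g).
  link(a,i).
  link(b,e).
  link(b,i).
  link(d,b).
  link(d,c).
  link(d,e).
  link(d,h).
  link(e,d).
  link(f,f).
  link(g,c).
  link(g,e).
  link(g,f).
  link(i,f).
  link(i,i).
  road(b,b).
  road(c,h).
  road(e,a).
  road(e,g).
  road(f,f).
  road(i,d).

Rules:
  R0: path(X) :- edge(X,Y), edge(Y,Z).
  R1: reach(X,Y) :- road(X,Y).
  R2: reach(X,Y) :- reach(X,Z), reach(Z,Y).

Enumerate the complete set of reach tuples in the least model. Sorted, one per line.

reach(b,b)
reach(c,h)
reach(e,a)
reach(e,g)
reach(f,f)
reach(i,d)

round 1: derive reach(b,b) via R1 from road(b,b)
round 1: derive reach(c,h) via R1 from road(c,h)
round 1: derive reach(e,a) via R1 from road(e,a)
round 1: derive reach(e,g) via R1 from road(e,g)
round 1: derive reach(f,f) via R1 from road(f,f)
round 1: derive reach(i,d) via R1 from road(i,d)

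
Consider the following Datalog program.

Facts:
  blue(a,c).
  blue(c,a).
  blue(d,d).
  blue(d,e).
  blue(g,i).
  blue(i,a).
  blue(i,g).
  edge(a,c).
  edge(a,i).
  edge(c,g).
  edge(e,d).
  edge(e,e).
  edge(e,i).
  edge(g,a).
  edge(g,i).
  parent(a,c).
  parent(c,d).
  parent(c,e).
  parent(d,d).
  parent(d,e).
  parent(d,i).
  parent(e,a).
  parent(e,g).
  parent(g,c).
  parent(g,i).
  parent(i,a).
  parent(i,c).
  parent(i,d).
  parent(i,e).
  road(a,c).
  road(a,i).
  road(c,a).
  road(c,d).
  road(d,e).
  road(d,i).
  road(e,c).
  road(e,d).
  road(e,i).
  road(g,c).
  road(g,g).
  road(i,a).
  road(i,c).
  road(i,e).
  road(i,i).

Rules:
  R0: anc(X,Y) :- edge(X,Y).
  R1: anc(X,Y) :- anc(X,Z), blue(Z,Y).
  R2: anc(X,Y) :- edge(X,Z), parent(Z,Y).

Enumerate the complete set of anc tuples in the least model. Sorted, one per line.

round 1: derive anc(a,c) via R0 from edge(a,c)
round 1: derive anc(a,i) via R0 from edge(a,i)
round 1: derive anc(c,g) via R0 from edge(c,g)
round 1: derive anc(e,d) via R0 from edge(e,d)
round 1: derive anc(e,e) via R0 from edge(e,e)
round 1: derive anc(e,i) via R0 from edge(e,i)
round 1: derive anc(g,a) via R0 from edge(g,a)
round 1: derive anc(g,i) via R0 from edge(g,i)
round 1: derive anc(a,a) via R2 from edge(a,i), parent(i,a)
round 1: derive anc(a,d) via R2 from edge(a,c), parent(c,d)
round 1: derive anc(a,e) via R2 from edge(a,c), parent(c,e)
round 1: derive anc(c,c) via R2 from edge(c,g), parent(g,c)
round 1: derive anc(c,i) via R2 from edge(c,g), parent(g,i)
round 1: derive anc(e,a) via R2 from edge(e,e), parent(e,a)
round 1: derive anc(e,c) via R2 from edge(e,i), parent(i,c)
round 1: derive anc(e,g) via R2 from edge(e,e), parent(e,g)
round 1: derive anc(g,c) via R2 from edge(g,a), parent(a,c)
round 1: derive anc(g,d) via R2 from edge(g,i), parent(i,d)
round 1: derive anc(g,e) via R2 from edge(g,i), parent(i,e)
round 2: derive anc(a,g) via R1 from anc(a,i), blue(i,g)
round 2: derive anc(c,a) via R1 from anc(c,c), blue(c,a)
round 2: derive anc(g,g) via R1 from anc(g,i), blue(i,g)

anc(a,a)
anc(a,c)
anc(a,d)
anc(a,e)
anc(a,g)
anc(a,i)
anc(c,a)
anc(c,c)
anc(c,g)
anc(c,i)
anc(e,a)
anc(e,c)
anc(e,d)
anc(e,e)
anc(e,g)
anc(e,i)
anc(g,a)
anc(g,c)
anc(g,d)
anc(g,e)
anc(g,g)
anc(g,i)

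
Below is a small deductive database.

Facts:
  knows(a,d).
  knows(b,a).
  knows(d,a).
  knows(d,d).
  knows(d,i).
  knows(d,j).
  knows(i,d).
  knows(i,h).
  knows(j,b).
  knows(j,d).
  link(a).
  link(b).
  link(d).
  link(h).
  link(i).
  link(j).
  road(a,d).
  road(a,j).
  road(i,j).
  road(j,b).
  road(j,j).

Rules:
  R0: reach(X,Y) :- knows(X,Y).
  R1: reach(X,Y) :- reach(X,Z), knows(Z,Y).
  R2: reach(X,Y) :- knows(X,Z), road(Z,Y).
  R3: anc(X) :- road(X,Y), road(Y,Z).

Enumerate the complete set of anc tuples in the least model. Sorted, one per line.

round 1: derive anc(a) via R3 from road(a,j), road(j,b)
round 1: derive anc(i) via R3 from road(i,j), road(j,b)
round 1: derive anc(j) via R3 from road(j,j), road(j,b)

anc(a)
anc(i)
anc(j)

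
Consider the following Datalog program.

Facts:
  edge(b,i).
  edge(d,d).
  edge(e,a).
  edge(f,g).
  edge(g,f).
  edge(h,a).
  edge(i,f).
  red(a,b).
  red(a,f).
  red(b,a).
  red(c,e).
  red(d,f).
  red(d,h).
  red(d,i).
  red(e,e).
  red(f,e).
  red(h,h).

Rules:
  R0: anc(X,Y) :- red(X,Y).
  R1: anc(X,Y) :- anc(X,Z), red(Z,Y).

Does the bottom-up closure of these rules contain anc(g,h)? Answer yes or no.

no

round 1: derive anc(a,b) via R0 from red(a,b)
round 1: derive anc(a,f) via R0 from red(a,f)
round 1: derive anc(b,a) via R0 from red(b,a)
round 1: derive anc(c,e) via R0 from red(c,e)
round 1: derive anc(d,f) via R0 from red(d,f)
round 1: derive anc(d,h) via R0 from red(d,h)
round 1: derive anc(d,i) via R0 from red(d,i)
round 1: derive anc(e,e) via R0 from red(e,e)
round 1: derive anc(f,e) via R0 from red(f,e)
round 1: derive anc(h,h) via R0 from red(h,h)
round 2: derive anc(a,a) via R1 from anc(a,b), red(b,a)
round 2: derive anc(a,e) via R1 from anc(a,f), red(f,e)
round 2: derive anc(b,b) via R1 from anc(b,a), red(a,b)
round 2: derive anc(b,f) via R1 from anc(b,a), red(a,f)
round 2: derive anc(d,e) via R1 from anc(d,f), red(f,e)
round 3: derive anc(b,e) via R1 from anc(b,f), red(f,e)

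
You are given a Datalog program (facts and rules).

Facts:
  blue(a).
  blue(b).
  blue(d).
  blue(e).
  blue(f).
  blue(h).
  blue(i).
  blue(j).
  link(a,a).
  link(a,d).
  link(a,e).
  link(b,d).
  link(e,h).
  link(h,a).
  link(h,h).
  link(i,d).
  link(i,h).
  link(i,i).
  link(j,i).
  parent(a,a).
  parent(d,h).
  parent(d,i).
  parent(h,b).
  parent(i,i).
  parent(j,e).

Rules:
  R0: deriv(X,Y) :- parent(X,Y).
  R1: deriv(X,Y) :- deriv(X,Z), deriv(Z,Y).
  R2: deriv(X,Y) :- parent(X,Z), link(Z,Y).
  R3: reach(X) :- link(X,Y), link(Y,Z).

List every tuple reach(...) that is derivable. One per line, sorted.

round 1: derive reach(a) via R3 from link(a,a), link(a,a)
round 1: derive reach(e) via R3 from link(e,h), link(h,a)
round 1: derive reach(h) via R3 from link(h,a), link(a,a)
round 1: derive reach(i) via R3 from link(i,h), link(h,a)
round 1: derive reach(j) via R3 from link(j,i), link(i,d)

reach(a)
reach(e)
reach(h)
reach(i)
reach(j)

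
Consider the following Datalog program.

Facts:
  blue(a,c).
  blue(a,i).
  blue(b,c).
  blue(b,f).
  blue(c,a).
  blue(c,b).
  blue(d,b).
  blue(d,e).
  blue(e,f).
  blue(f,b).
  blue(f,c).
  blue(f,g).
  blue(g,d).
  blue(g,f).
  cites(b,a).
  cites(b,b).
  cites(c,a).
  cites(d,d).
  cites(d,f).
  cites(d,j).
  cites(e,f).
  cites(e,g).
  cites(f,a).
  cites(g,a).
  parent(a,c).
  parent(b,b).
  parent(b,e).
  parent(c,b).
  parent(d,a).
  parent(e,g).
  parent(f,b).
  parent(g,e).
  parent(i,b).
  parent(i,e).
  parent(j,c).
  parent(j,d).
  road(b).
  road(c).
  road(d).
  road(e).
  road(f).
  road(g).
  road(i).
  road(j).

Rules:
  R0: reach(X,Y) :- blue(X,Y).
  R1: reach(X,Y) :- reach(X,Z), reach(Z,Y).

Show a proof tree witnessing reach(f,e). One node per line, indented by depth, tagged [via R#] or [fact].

reach(f,e)  [via R1]
  reach(f,d)  [via R1]
    reach(f,g)  [via R0]
      blue(f,g)  [fact]
    reach(g,d)  [via R0]
      blue(g,d)  [fact]
  reach(d,e)  [via R0]
    blue(d,e)  [fact]

round 1: derive reach(a,c) via R0 from blue(a,c)
round 1: derive reach(a,i) via R0 from blue(a,i)
round 1: derive reach(b,c) via R0 from blue(b,c)
round 1: derive reach(b,f) via R0 from blue(b,f)
round 1: derive reach(c,a) via R0 from blue(c,a)
round 1: derive reach(c,b) via R0 from blue(c,b)
round 1: derive reach(d,b) via R0 from blue(d,b)
round 1: derive reach(d,e) via R0 from blue(d,e)
round 1: derive reach(e,f) via R0 from blue(e,f)
round 1: derive reach(f,b) via R0 from blue(f,b)
round 1: derive reach(f,c) via R0 from blue(f,c)
round 1: derive reach(f,g) via R0 from blue(f,g)
round 1: derive reach(g,d) via R0 from blue(g,d)
round 1: derive reach(g,f) via R0 from blue(g,f)
round 2: derive reach(a,a) via R1 from reach(a,c), reach(c,a)
round 2: derive reach(a,b) via R1 from reach(a,c), reach(c,b)
round 2: derive reach(b,a) via R1 from reach(b,c), reach(c,a)
round 2: derive reach(b,b) via R1 from reach(b,c), reach(c,b)
round 2: derive reach(b,g) via R1 from reach(b,f), reach(f,g)
round 2: derive reach(c,c) via R1 from reach(c,a), reach(a,c)
round 2: derive reach(c,f) via R1 from reach(c,b), reach(b,f)
round 2: derive reach(c,i) via R1 from reach(c,a), reach(a,i)
round 2: derive reach(d,c) via R1 from reach(d,b), reach(b,c)
round 2: derive reach(d,f) via R1 from reach(d,b), reach(b,f)
round 2: derive reach(e,b) via R1 from reach(e,f), reach(f,b)
round 2: derive reach(e,c) via R1 from reach(e,f), reach(f,c)
round 2: derive reach(e,g) via R1 from reach(e,f), reach(f,g)
round 2: derive reach(f,a) via R1 from reach(f,c), reach(c,a)
round 2: derive reach(f,d) via R1 from reach(f,g), reach(g,d)
round 2: derive reach(f,f) via R1 from reach(f,b), reach(b,f)
round 2: derive reach(g,b) via R1 from reach(g,d), reach(d,b)
round 2: derive reach(g,c) via R1 from reach(g,f), reach(f,c)
round 2: derive reach(g,e) via R1 from reach(g,d), reach(d,e)
round 2: derive reach(g,g) via R1 from reach(g,f), reach(f,g)
round 3: derive reach(a,f) via R1 from reach(a,b), reach(b,f)
round 3: derive reach(a,g) via R1 from reach(a,b), reach(b,g)
round 3: derive reach(b,d) via R1 from reach(b,f), reach(f,d)
round 3: derive reach(b,e) via R1 from reach(b,g), reach(g,e)
round 3: derive reach(b,i) via R1 from reach(b,a), reach(a,i)
round 3: derive reach(c,d) via R1 from reach(c,f), reach(f,d)
round 3: derive reach(c,g) via R1 from reach(c,b), reach(b,g)
round 3: derive reach(d,a) via R1 from reach(d,b), reach(b,a)
round 3: derive reach(d,d) via R1 from reach(d,f), reach(f,d)
round 3: derive reach(d,g) via R1 from reach(d,b), reach(b,g)
round 3: derive reach(d,i) via R1 from reach(d,c), reach(c,i)
round 3: derive reach(e,a) via R1 from reach(e,b), reach(b,a)
round 3: derive reach(e,d) via R1 from reach(e,f), reach(f,d)
round 3: derive reach(e,e) via R1 from reach(e,g), reach(g,e)
round 3: derive reach(e,i) via R1 from reach(e,c), reach(c,i)
round 3: derive reach(f,e) via R1 from reach(f,d), reach(d,e)
round 3: derive reach(f,i) via R1 from reach(f,a), reach(a,i)
round 3: derive reach(g,a) via R1 from reach(g,b), reach(b,a)
round 3: derive reach(g,i) via R1 from reach(g,c), reach(c,i)
round 4: derive reach(a,d) via R1 from reach(a,b), reach(b,d)
round 4: derive reach(a,e) via R1 from reach(a,b), reach(b,e)
round 4: derive reach(c,e) via R1 from reach(c,b), reach(b,e)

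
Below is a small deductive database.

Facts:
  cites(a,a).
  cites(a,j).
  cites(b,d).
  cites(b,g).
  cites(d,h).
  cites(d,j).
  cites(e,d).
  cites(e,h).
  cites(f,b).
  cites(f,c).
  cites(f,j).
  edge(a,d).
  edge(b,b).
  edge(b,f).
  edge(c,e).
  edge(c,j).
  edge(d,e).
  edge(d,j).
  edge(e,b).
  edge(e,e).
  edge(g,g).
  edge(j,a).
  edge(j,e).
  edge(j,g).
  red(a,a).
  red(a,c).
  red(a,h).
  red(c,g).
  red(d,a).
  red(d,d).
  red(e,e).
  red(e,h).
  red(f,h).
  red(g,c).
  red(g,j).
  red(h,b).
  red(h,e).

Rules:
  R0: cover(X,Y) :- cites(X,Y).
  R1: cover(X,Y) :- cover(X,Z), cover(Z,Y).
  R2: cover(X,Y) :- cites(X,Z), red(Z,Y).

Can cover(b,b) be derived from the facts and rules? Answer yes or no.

round 1: derive cover(a,a) via R0 from cites(a,a)
round 1: derive cover(a,j) via R0 from cites(a,j)
round 1: derive cover(b,d) via R0 from cites(b,d)
round 1: derive cover(b,g) via R0 from cites(b,g)
round 1: derive cover(d,h) via R0 from cites(d,h)
round 1: derive cover(d,j) via R0 from cites(d,j)
round 1: derive cover(e,d) via R0 from cites(e,d)
round 1: derive cover(e,h) via R0 from cites(e,h)
round 1: derive cover(f,b) via R0 from cites(f,b)
round 1: derive cover(f,c) via R0 from cites(f,c)
round 1: derive cover(f,j) via R0 from cites(f,j)
round 1: derive cover(a,c) via R2 from cites(a,a), red(a,c)
round 1: derive cover(a,h) via R2 from cites(a,a), red(a,h)
round 1: derive cover(b,a) via R2 from cites(b,d), red(d,a)
round 1: derive cover(b,c) via R2 from cites(b,g), red(g,c)
round 1: derive cover(b,j) via R2 from cites(b,g), red(g,j)
round 1: derive cover(d,b) via R2 from cites(d,h), red(h,b)
round 1: derive cover(d,e) via R2 from cites(d,h), red(h,e)
round 1: derive cover(e,a) via R2 from cites(e,d), red(d,a)
round 1: derive cover(e,b) via R2 from cites(e,h), red(h,b)
round 1: derive cover(e,e) via R2 from cites(e,h), red(h,e)
round 1: derive cover(f,g) via R2 from cites(f,c), red(c,g)
round 2: derive cover(b,b) via R1 from cover(b,d), cover(d,b)
round 2: derive cover(b,e) via R1 from cover(b,d), cover(d,e)
round 2: derive cover(b,h) via R1 from cover(b,a), cover(a,h)
round 2: derive cover(d,a) via R1 from cover(d,b), cover(b,a)
round 2: derive cover(d,c) via R1 from cover(d,b), cover(b,c)
round 2: derive cover(d,d) via R1 from cover(d,b), cover(b,d)
round 2: derive cover(d,g) via R1 from cover(d,b), cover(b,g)
round 2: derive cover(e,c) via R1 from cover(e,a), cover(a,c)
round 2: derive cover(e,g) via R1 from cover(e,b), cover(b,g)
round 2: derive cover(e,j) via R1 from cover(e,a), cover(a,j)
round 2: derive cover(f,a) via R1 from cover(f,b), cover(b,a)
round 2: derive cover(f,d) via R1 from cover(f,b), cover(b,d)
round 3: derive cover(f,e) via R1 from cover(f,b), cover(b,e)
round 3: derive cover(f,h) via R1 from cover(f,a), cover(a,h)

yes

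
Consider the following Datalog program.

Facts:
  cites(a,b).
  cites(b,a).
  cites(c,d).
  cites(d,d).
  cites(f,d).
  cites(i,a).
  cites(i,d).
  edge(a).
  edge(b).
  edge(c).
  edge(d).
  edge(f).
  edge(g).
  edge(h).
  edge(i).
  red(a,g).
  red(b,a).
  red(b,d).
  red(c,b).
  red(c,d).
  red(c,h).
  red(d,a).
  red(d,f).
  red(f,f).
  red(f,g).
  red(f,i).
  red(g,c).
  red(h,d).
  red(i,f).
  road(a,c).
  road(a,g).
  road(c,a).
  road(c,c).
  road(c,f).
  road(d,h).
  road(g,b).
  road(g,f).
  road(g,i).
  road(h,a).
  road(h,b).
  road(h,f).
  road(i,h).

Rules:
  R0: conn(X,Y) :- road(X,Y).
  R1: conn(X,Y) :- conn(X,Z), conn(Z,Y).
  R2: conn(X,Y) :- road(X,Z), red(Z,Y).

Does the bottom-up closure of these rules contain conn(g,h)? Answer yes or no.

yes

round 1: derive conn(a,c) via R0 from road(a,c)
round 1: derive conn(a,g) via R0 from road(a,g)
round 1: derive conn(c,a) via R0 from road(c,a)
round 1: derive conn(c,c) via R0 from road(c,c)
round 1: derive conn(c,f) via R0 from road(c,f)
round 1: derive conn(d,h) via R0 from road(d,h)
round 1: derive conn(g,b) via R0 from road(g,b)
round 1: derive conn(g,f) via R0 from road(g,f)
round 1: derive conn(g,i) via R0 from road(g,i)
round 1: derive conn(h,a) via R0 from road(h,a)
round 1: derive conn(h,b) via R0 from road(h,b)
round 1: derive conn(h,f) via R0 from road(h,f)
round 1: derive conn(i,h) via R0 from road(i,h)
round 1: derive conn(a,b) via R2 from road(a,c), red(c,b)
round 1: derive conn(a,d) via R2 from road(a,c), red(c,d)
round 1: derive conn(a,h) via R2 from road(a,c), red(c,h)
round 1: derive conn(c,b) via R2 from road(c,c), red(c,b)
round 1: derive conn(c,d) via R2 from road(c,c), red(c,d)
round 1: derive conn(c,g) via R2 from road(c,a), red(a,g)
round 1: derive conn(c,h) via R2 from road(c,c), red(c,h)
round 1: derive conn(c,i) via R2 from road(c,f), red(f,i)
round 1: derive conn(d,d) via R2 from road(d,h), red(h,d)
round 1: derive conn(g,a) via R2 from road(g,b), red(b,a)
round 1: derive conn(g,d) via R2 from road(g,b), red(b,d)
round 1: derive conn(g,g) via R2 from road(g,f), red(f,g)
round 1: derive conn(h,d) via R2 from road(h,b), red(b,d)
round 1: derive conn(h,g) via R2 from road(h,a), red(a,g)
round 1: derive conn(h,i) via R2 from road(h,f), red(f,i)
round 1: derive conn(i,d) via R2 from road(i,h), red(h,d)
round 2: derive conn(a,a) via R1 from conn(a,c), conn(c,a)
round 2: derive conn(a,f) via R1 from conn(a,c), conn(c,f)
round 2: derive conn(a,i) via R1 from conn(a,c), conn(c,i)
round 2: derive conn(d,a) via R1 from conn(d,h), conn(h,a)
round 2: derive conn(d,b) via R1 from conn(d,h), conn(h,b)
round 2: derive conn(d,f) via R1 from conn(d,h), conn(h,f)
round 2: derive conn(d,g) via R1 from conn(d,h), conn(h,g)
round 2: derive conn(d,i) via R1 from conn(d,h), conn(h,i)
round 2: derive conn(g,c) via R1 from conn(g,a), conn(a,c)
round 2: derive conn(g,h) via R1 from conn(g,a), conn(a,h)
round 2: derive conn(h,c) via R1 from conn(h,a), conn(a,c)
round 2: derive conn(h,h) via R1 from conn(h,a), conn(a,h)
round 2: derive conn(i,a) via R1 from conn(i,h), conn(h,a)
round 2: derive conn(i,b) via R1 from conn(i,h), conn(h,b)
round 2: derive conn(i,f) via R1 from conn(i,h), conn(h,f)
round 2: derive conn(i,g) via R1 from conn(i,h), conn(h,g)
round 2: derive conn(i,i) via R1 from conn(i,h), conn(h,i)
round 3: derive conn(d,c) via R1 from conn(d,a), conn(a,c)
round 3: derive conn(i,c) via R1 from conn(i,a), conn(a,c)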